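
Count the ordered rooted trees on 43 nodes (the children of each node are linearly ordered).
C_42 = 39044429911904443959240

These ordered rooted trees are counted by the Catalan number C_n = (1/(n + 1)) · C(2n, n). For n = 42: C_42 = (1/43) · C(84, 42) = 1678910486211891090247320/43 = 39044429911904443959240.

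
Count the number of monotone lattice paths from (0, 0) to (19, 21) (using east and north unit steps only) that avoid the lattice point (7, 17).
Number of paths = 130652499120

Total paths from (0, 0) to (19, 21): C(40, 19) = 131282408400. Paths through (7, 17): (paths (0, 0) → (7, 17)) × (paths (7, 17) → (19, 21)) = C(24, 7) · C(16, 12) = 346104 · 1820 = 629909280. Avoidance count = 131282408400 − 629909280 = 130652499120.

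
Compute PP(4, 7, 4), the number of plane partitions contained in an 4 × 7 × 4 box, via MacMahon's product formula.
PP(4, 7, 4) = 44537922

Evaluate the triple product over i = 1..4, j = 1..7, k = 1..4. The factors are (2/1) · (3/2) · (4/3) · (5/4) · (3/2) · (4/3) · (5/4) · (6/5) · … (112 factors total). The numerators and denominators telescope so the product is an integer; carrying out the multiplication exactly gives PP(4, 7, 4) = 44537922.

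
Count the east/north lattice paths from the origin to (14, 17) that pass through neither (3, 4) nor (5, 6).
Number of paths = 135491565

Inclusion–exclusion. Total paths: C(31, 14) = 265182525. Through P₁: C(7, 3)·C(24, 11) = 87365040. Through P₂: C(11, 5)·C(20, 9) = 77597520. Since P₁ is strictly southwest of P₂, a monotone path through both must visit P₁ then P₂; paths through both = C(7, 3)·C(4, 2)·C(20, 9) = 35271600. Avoid both = 265182525 − 87365040 − 77597520 + 35271600 = 135491565.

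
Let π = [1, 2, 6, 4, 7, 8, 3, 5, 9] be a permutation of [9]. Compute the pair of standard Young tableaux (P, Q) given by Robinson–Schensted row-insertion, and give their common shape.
P = [1, 2, 3, 5, 8, 9] / [4, 7] / [6];  Q = [1, 2, 3, 5, 6, 9] / [4, 8] / [7];  common shape = (6, 2, 1)

Row-insert the values π_1, π_2, … into P one at a time, bumping the leftmost entry strictly greater than the inserted value down to the next row. The recording tableau Q records, in position (i, j), the step at which that cell was added to P.
  Insert 1 (step 1): P = [1];  Q = [1]
  Insert 2 (step 2): P = [1, 2];  Q = [1, 2]
  Insert 6 (step 3): P = [1, 2, 6];  Q = [1, 2, 3]
  Insert 4 (step 4): P = [1, 2, 4] / [6];  Q = [1, 2, 3] / [4]
  Insert 7 (step 5): P = [1, 2, 4, 7] / [6];  Q = [1, 2, 3, 5] / [4]
  Insert 8 (step 6): P = [1, 2, 4, 7, 8] / [6];  Q = [1, 2, 3, 5, 6] / [4]
  Insert 3 (step 7): P = [1, 2, 3, 7, 8] / [4] / [6];  Q = [1, 2, 3, 5, 6] / [4] / [7]
  Insert 5 (step 8): P = [1, 2, 3, 5, 8] / [4, 7] / [6];  Q = [1, 2, 3, 5, 6] / [4, 8] / [7]
  Insert 9 (step 9): P = [1, 2, 3, 5, 8, 9] / [4, 7] / [6];  Q = [1, 2, 3, 5, 6, 9] / [4, 8] / [7]
Final shape: (6, 2, 1).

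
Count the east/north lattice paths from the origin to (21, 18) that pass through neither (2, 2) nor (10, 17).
Number of paths = 37933637478

Inclusion–exclusion. Total paths: C(39, 21) = 62359143990. Through P₁: C(4, 2)·C(35, 19) = 24359573700. Through P₂: C(27, 10)·C(12, 11) = 101235420. Since P₁ is strictly southwest of P₂, a monotone path through both must visit P₁ then P₂; paths through both = C(4, 2)·C(23, 8)·C(12, 11) = 35302608. Avoid both = 62359143990 − 24359573700 − 101235420 + 35302608 = 37933637478.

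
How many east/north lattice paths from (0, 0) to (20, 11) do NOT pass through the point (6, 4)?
Number of paths = 60253515

Total paths from (0, 0) to (20, 11): C(31, 20) = 84672315. Paths through (6, 4): (paths (0, 0) → (6, 4)) × (paths (6, 4) → (20, 11)) = C(10, 6) · C(21, 14) = 210 · 116280 = 24418800. Avoidance count = 84672315 − 24418800 = 60253515.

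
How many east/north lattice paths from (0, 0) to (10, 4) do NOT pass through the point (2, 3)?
Number of paths = 911

Total paths from (0, 0) to (10, 4): C(14, 10) = 1001. Paths through (2, 3): (paths (0, 0) → (2, 3)) × (paths (2, 3) → (10, 4)) = C(5, 2) · C(9, 8) = 10 · 9 = 90. Avoidance count = 1001 − 90 = 911.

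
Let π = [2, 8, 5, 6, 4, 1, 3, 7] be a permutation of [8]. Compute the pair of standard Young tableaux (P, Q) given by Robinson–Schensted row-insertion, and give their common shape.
P = [1, 3, 6, 7] / [2, 4] / [5] / [8];  Q = [1, 2, 4, 8] / [3, 7] / [5] / [6];  common shape = (4, 2, 1, 1)

Row-insert the values π_1, π_2, … into P one at a time, bumping the leftmost entry strictly greater than the inserted value down to the next row. The recording tableau Q records, in position (i, j), the step at which that cell was added to P.
  Insert 2 (step 1): P = [2];  Q = [1]
  Insert 8 (step 2): P = [2, 8];  Q = [1, 2]
  Insert 5 (step 3): P = [2, 5] / [8];  Q = [1, 2] / [3]
  Insert 6 (step 4): P = [2, 5, 6] / [8];  Q = [1, 2, 4] / [3]
  Insert 4 (step 5): P = [2, 4, 6] / [5] / [8];  Q = [1, 2, 4] / [3] / [5]
  Insert 1 (step 6): P = [1, 4, 6] / [2] / [5] / [8];  Q = [1, 2, 4] / [3] / [5] / [6]
  Insert 3 (step 7): P = [1, 3, 6] / [2, 4] / [5] / [8];  Q = [1, 2, 4] / [3, 7] / [5] / [6]
  Insert 7 (step 8): P = [1, 3, 6, 7] / [2, 4] / [5] / [8];  Q = [1, 2, 4, 8] / [3, 7] / [5] / [6]
Final shape: (4, 2, 1, 1).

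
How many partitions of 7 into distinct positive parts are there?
q(7) = 5

List partitions of 7 into distinct parts: 7, 6+1, 5+2, 4+3, 4+2+1. There are q(7) = 5. (Euler: this equals the number of odd-part partitions of 7.)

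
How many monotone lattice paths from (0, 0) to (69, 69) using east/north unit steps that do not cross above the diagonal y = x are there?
C_69 = 337485502510215975556783793455058624700

These NE paths below the diagonal are counted by the Catalan number C_n = (1/(n + 1)) · C(2n, n). For n = 69: C_69 = (1/70) · C(138, 69) = 23623985175715118288974865541854103729000/70 = 337485502510215975556783793455058624700.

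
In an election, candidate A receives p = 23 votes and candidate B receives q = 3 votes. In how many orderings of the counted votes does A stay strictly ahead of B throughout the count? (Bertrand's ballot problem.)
Strict-lead orderings = 2000

Total orderings of the 26 votes with 23 for A: C(26, 23) = 2600. By the Bertrand ballot formula (Cycle Lemma / reflection principle), the number of orderings in which A is strictly ahead of B throughout is (p − q)/(p + q) · C(p + q, p) = (23 − 3)/(23 + 3) · 2600 = 2000.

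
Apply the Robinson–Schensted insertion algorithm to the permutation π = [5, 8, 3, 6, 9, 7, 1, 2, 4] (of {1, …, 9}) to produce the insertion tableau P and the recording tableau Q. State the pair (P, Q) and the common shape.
P = [1, 2, 4] / [3, 6, 7] / [5, 8, 9];  Q = [1, 2, 5] / [3, 4, 6] / [7, 8, 9];  common shape = (3, 3, 3)

Row-insert the values π_1, π_2, … into P one at a time, bumping the leftmost entry strictly greater than the inserted value down to the next row. The recording tableau Q records, in position (i, j), the step at which that cell was added to P.
  Insert 5 (step 1): P = [5];  Q = [1]
  Insert 8 (step 2): P = [5, 8];  Q = [1, 2]
  Insert 3 (step 3): P = [3, 8] / [5];  Q = [1, 2] / [3]
  Insert 6 (step 4): P = [3, 6] / [5, 8];  Q = [1, 2] / [3, 4]
  Insert 9 (step 5): P = [3, 6, 9] / [5, 8];  Q = [1, 2, 5] / [3, 4]
  Insert 7 (step 6): P = [3, 6, 7] / [5, 8, 9];  Q = [1, 2, 5] / [3, 4, 6]
  Insert 1 (step 7): P = [1, 6, 7] / [3, 8, 9] / [5];  Q = [1, 2, 5] / [3, 4, 6] / [7]
  Insert 2 (step 8): P = [1, 2, 7] / [3, 6, 9] / [5, 8];  Q = [1, 2, 5] / [3, 4, 6] / [7, 8]
  Insert 4 (step 9): P = [1, 2, 4] / [3, 6, 7] / [5, 8, 9];  Q = [1, 2, 5] / [3, 4, 6] / [7, 8, 9]
Final shape: (3, 3, 3).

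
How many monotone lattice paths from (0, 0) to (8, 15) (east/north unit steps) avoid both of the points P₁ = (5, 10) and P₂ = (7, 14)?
Number of paths = 179676

Inclusion–exclusion. Total paths: C(23, 8) = 490314. Through P₁: C(15, 5)·C(8, 3) = 168168. Through P₂: C(21, 7)·C(2, 1) = 232560. Since P₁ is strictly southwest of P₂, a monotone path through both must visit P₁ then P₂; paths through both = C(15, 5)·C(6, 2)·C(2, 1) = 90090. Avoid both = 490314 − 168168 − 232560 + 90090 = 179676.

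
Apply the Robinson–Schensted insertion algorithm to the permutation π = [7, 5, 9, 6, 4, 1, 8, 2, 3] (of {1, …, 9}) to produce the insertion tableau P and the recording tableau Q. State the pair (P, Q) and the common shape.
P = [1, 2, 3] / [4, 6, 8] / [5, 9] / [7];  Q = [1, 3, 7] / [2, 4, 9] / [5, 8] / [6];  common shape = (3, 3, 2, 1)

Row-insert the values π_1, π_2, … into P one at a time, bumping the leftmost entry strictly greater than the inserted value down to the next row. The recording tableau Q records, in position (i, j), the step at which that cell was added to P.
  Insert 7 (step 1): P = [7];  Q = [1]
  Insert 5 (step 2): P = [5] / [7];  Q = [1] / [2]
  Insert 9 (step 3): P = [5, 9] / [7];  Q = [1, 3] / [2]
  Insert 6 (step 4): P = [5, 6] / [7, 9];  Q = [1, 3] / [2, 4]
  Insert 4 (step 5): P = [4, 6] / [5, 9] / [7];  Q = [1, 3] / [2, 4] / [5]
  Insert 1 (step 6): P = [1, 6] / [4, 9] / [5] / [7];  Q = [1, 3] / [2, 4] / [5] / [6]
  Insert 8 (step 7): P = [1, 6, 8] / [4, 9] / [5] / [7];  Q = [1, 3, 7] / [2, 4] / [5] / [6]
  Insert 2 (step 8): P = [1, 2, 8] / [4, 6] / [5, 9] / [7];  Q = [1, 3, 7] / [2, 4] / [5, 8] / [6]
  Insert 3 (step 9): P = [1, 2, 3] / [4, 6, 8] / [5, 9] / [7];  Q = [1, 3, 7] / [2, 4, 9] / [5, 8] / [6]
Final shape: (3, 3, 2, 1).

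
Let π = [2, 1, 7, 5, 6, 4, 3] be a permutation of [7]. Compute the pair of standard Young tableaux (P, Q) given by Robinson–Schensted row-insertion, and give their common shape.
P = [1, 3, 6] / [2, 4] / [5] / [7];  Q = [1, 3, 5] / [2, 4] / [6] / [7];  common shape = (3, 2, 1, 1)

Row-insert the values π_1, π_2, … into P one at a time, bumping the leftmost entry strictly greater than the inserted value down to the next row. The recording tableau Q records, in position (i, j), the step at which that cell was added to P.
  Insert 2 (step 1): P = [2];  Q = [1]
  Insert 1 (step 2): P = [1] / [2];  Q = [1] / [2]
  Insert 7 (step 3): P = [1, 7] / [2];  Q = [1, 3] / [2]
  Insert 5 (step 4): P = [1, 5] / [2, 7];  Q = [1, 3] / [2, 4]
  Insert 6 (step 5): P = [1, 5, 6] / [2, 7];  Q = [1, 3, 5] / [2, 4]
  Insert 4 (step 6): P = [1, 4, 6] / [2, 5] / [7];  Q = [1, 3, 5] / [2, 4] / [6]
  Insert 3 (step 7): P = [1, 3, 6] / [2, 4] / [5] / [7];  Q = [1, 3, 5] / [2, 4] / [6] / [7]
Final shape: (3, 2, 1, 1).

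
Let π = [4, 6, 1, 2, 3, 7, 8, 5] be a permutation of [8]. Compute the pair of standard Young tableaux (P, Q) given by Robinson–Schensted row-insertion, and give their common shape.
P = [1, 2, 3, 5, 8] / [4, 6, 7];  Q = [1, 2, 5, 6, 7] / [3, 4, 8];  common shape = (5, 3)

Row-insert the values π_1, π_2, … into P one at a time, bumping the leftmost entry strictly greater than the inserted value down to the next row. The recording tableau Q records, in position (i, j), the step at which that cell was added to P.
  Insert 4 (step 1): P = [4];  Q = [1]
  Insert 6 (step 2): P = [4, 6];  Q = [1, 2]
  Insert 1 (step 3): P = [1, 6] / [4];  Q = [1, 2] / [3]
  Insert 2 (step 4): P = [1, 2] / [4, 6];  Q = [1, 2] / [3, 4]
  Insert 3 (step 5): P = [1, 2, 3] / [4, 6];  Q = [1, 2, 5] / [3, 4]
  Insert 7 (step 6): P = [1, 2, 3, 7] / [4, 6];  Q = [1, 2, 5, 6] / [3, 4]
  Insert 8 (step 7): P = [1, 2, 3, 7, 8] / [4, 6];  Q = [1, 2, 5, 6, 7] / [3, 4]
  Insert 5 (step 8): P = [1, 2, 3, 5, 8] / [4, 6, 7];  Q = [1, 2, 5, 6, 7] / [3, 4, 8]
Final shape: (5, 3).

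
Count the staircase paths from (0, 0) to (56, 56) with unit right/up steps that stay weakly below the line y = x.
C_56 = 6852456927844873497549658464312

These NE paths below the diagonal are counted by the Catalan number C_n = (1/(n + 1)) · C(2n, n). For n = 56: C_56 = (1/57) · C(112, 56) = 390590044887157789360330532465784/57 = 6852456927844873497549658464312.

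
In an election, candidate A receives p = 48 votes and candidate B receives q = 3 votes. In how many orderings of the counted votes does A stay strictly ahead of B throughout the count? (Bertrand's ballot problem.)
Strict-lead orderings = 18375

Total orderings of the 51 votes with 48 for A: C(51, 48) = 20825. By the Bertrand ballot formula (Cycle Lemma / reflection principle), the number of orderings in which A is strictly ahead of B throughout is (p − q)/(p + q) · C(p + q, p) = (48 − 3)/(48 + 3) · 20825 = 18375.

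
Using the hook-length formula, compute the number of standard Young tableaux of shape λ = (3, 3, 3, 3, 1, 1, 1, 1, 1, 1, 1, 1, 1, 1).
# SYT of shape (3, 3, 3, 3, 1, 1, 1, 1, 1, 1, 1, 1, 1, 1) = 2462229

Hook-length formula: f^λ = n! / Π hook(c), product over all cells c of the Young diagram. For λ = (3, 3, 3, 3, 1, 1, 1, 1, 1, 1, 1, 1, 1, 1), n = 22 boxes. Hook lengths by row (left-to-right, top-to-bottom): [16, 5, 4]; [15, 4, 3]; [14, 3, 2]; [13, 2, 1]; [10]; [9]; [8]; [7]; [6]; [5]; [4]; [3]; [2]; [1]. Product of hooks = 456497233920000. So f^λ = 22! / 456497233920000 = 1124000727777607680000 / 456497233920000 = 2462229.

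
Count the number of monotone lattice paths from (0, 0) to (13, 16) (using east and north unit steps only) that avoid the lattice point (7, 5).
Number of paths = 58062123

Total paths from (0, 0) to (13, 16): C(29, 13) = 67863915. Paths through (7, 5): (paths (0, 0) → (7, 5)) × (paths (7, 5) → (13, 16)) = C(12, 7) · C(17, 6) = 792 · 12376 = 9801792. Avoidance count = 67863915 − 9801792 = 58062123.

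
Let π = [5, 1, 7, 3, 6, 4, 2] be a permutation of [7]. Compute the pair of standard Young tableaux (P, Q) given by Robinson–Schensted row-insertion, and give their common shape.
P = [1, 2, 4] / [3, 6] / [5] / [7];  Q = [1, 3, 5] / [2, 4] / [6] / [7];  common shape = (3, 2, 1, 1)

Row-insert the values π_1, π_2, … into P one at a time, bumping the leftmost entry strictly greater than the inserted value down to the next row. The recording tableau Q records, in position (i, j), the step at which that cell was added to P.
  Insert 5 (step 1): P = [5];  Q = [1]
  Insert 1 (step 2): P = [1] / [5];  Q = [1] / [2]
  Insert 7 (step 3): P = [1, 7] / [5];  Q = [1, 3] / [2]
  Insert 3 (step 4): P = [1, 3] / [5, 7];  Q = [1, 3] / [2, 4]
  Insert 6 (step 5): P = [1, 3, 6] / [5, 7];  Q = [1, 3, 5] / [2, 4]
  Insert 4 (step 6): P = [1, 3, 4] / [5, 6] / [7];  Q = [1, 3, 5] / [2, 4] / [6]
  Insert 2 (step 7): P = [1, 2, 4] / [3, 6] / [5] / [7];  Q = [1, 3, 5] / [2, 4] / [6] / [7]
Final shape: (3, 2, 1, 1).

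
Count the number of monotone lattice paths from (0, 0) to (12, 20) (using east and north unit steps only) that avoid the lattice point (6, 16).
Number of paths = 210124110

Total paths from (0, 0) to (12, 20): C(32, 12) = 225792840. Paths through (6, 16): (paths (0, 0) → (6, 16)) × (paths (6, 16) → (12, 20)) = C(22, 6) · C(10, 6) = 74613 · 210 = 15668730. Avoidance count = 225792840 − 15668730 = 210124110.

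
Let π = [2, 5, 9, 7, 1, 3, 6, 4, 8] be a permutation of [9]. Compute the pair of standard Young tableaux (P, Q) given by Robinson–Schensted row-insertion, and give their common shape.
P = [1, 3, 4, 8] / [2, 5, 6] / [7] / [9];  Q = [1, 2, 3, 9] / [4, 6, 7] / [5] / [8];  common shape = (4, 3, 1, 1)

Row-insert the values π_1, π_2, … into P one at a time, bumping the leftmost entry strictly greater than the inserted value down to the next row. The recording tableau Q records, in position (i, j), the step at which that cell was added to P.
  Insert 2 (step 1): P = [2];  Q = [1]
  Insert 5 (step 2): P = [2, 5];  Q = [1, 2]
  Insert 9 (step 3): P = [2, 5, 9];  Q = [1, 2, 3]
  Insert 7 (step 4): P = [2, 5, 7] / [9];  Q = [1, 2, 3] / [4]
  Insert 1 (step 5): P = [1, 5, 7] / [2] / [9];  Q = [1, 2, 3] / [4] / [5]
  Insert 3 (step 6): P = [1, 3, 7] / [2, 5] / [9];  Q = [1, 2, 3] / [4, 6] / [5]
  Insert 6 (step 7): P = [1, 3, 6] / [2, 5, 7] / [9];  Q = [1, 2, 3] / [4, 6, 7] / [5]
  Insert 4 (step 8): P = [1, 3, 4] / [2, 5, 6] / [7] / [9];  Q = [1, 2, 3] / [4, 6, 7] / [5] / [8]
  Insert 8 (step 9): P = [1, 3, 4, 8] / [2, 5, 6] / [7] / [9];  Q = [1, 2, 3, 9] / [4, 6, 7] / [5] / [8]
Final shape: (4, 3, 1, 1).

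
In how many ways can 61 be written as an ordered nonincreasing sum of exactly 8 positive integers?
p(61, 8 parts) = 41635

Partitions of n into exactly k parts are in bijection with partitions of n − k into at most k parts (subtract 1 from each part). So p(61, exactly 8) = p(53, parts ≤ 8). Computing via the recurrence p(m, j) = p(m, j−1) + p(m−j, j) gives 41635.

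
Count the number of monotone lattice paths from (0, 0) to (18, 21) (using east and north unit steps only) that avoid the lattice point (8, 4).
Number of paths = 58183182915

Total paths from (0, 0) to (18, 21): C(39, 18) = 62359143990. Paths through (8, 4): (paths (0, 0) → (8, 4)) × (paths (8, 4) → (18, 21)) = C(12, 8) · C(27, 10) = 495 · 8436285 = 4175961075. Avoidance count = 62359143990 − 4175961075 = 58183182915.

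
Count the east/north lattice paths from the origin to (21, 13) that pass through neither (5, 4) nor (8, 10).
Number of paths = 651991470

Inclusion–exclusion. Total paths: C(34, 21) = 927983760. Through P₁: C(9, 5)·C(25, 16) = 257414850. Through P₂: C(18, 8)·C(16, 13) = 24504480. Since P₁ is strictly southwest of P₂, a monotone path through both must visit P₁ then P₂; paths through both = C(9, 5)·C(9, 3)·C(16, 13) = 5927040. Avoid both = 927983760 − 257414850 − 24504480 + 5927040 = 651991470.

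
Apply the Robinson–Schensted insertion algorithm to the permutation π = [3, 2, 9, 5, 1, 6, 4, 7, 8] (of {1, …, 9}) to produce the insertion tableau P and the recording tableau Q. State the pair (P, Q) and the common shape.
P = [1, 4, 6, 7, 8] / [2, 5] / [3, 9];  Q = [1, 3, 6, 8, 9] / [2, 4] / [5, 7];  common shape = (5, 2, 2)

Row-insert the values π_1, π_2, … into P one at a time, bumping the leftmost entry strictly greater than the inserted value down to the next row. The recording tableau Q records, in position (i, j), the step at which that cell was added to P.
  Insert 3 (step 1): P = [3];  Q = [1]
  Insert 2 (step 2): P = [2] / [3];  Q = [1] / [2]
  Insert 9 (step 3): P = [2, 9] / [3];  Q = [1, 3] / [2]
  Insert 5 (step 4): P = [2, 5] / [3, 9];  Q = [1, 3] / [2, 4]
  Insert 1 (step 5): P = [1, 5] / [2, 9] / [3];  Q = [1, 3] / [2, 4] / [5]
  Insert 6 (step 6): P = [1, 5, 6] / [2, 9] / [3];  Q = [1, 3, 6] / [2, 4] / [5]
  Insert 4 (step 7): P = [1, 4, 6] / [2, 5] / [3, 9];  Q = [1, 3, 6] / [2, 4] / [5, 7]
  Insert 7 (step 8): P = [1, 4, 6, 7] / [2, 5] / [3, 9];  Q = [1, 3, 6, 8] / [2, 4] / [5, 7]
  Insert 8 (step 9): P = [1, 4, 6, 7, 8] / [2, 5] / [3, 9];  Q = [1, 3, 6, 8, 9] / [2, 4] / [5, 7]
Final shape: (5, 2, 2).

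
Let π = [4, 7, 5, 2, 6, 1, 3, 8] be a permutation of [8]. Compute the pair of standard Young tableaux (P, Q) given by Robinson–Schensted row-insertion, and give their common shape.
P = [1, 3, 6, 8] / [2, 5] / [4] / [7];  Q = [1, 2, 5, 8] / [3, 7] / [4] / [6];  common shape = (4, 2, 1, 1)

Row-insert the values π_1, π_2, … into P one at a time, bumping the leftmost entry strictly greater than the inserted value down to the next row. The recording tableau Q records, in position (i, j), the step at which that cell was added to P.
  Insert 4 (step 1): P = [4];  Q = [1]
  Insert 7 (step 2): P = [4, 7];  Q = [1, 2]
  Insert 5 (step 3): P = [4, 5] / [7];  Q = [1, 2] / [3]
  Insert 2 (step 4): P = [2, 5] / [4] / [7];  Q = [1, 2] / [3] / [4]
  Insert 6 (step 5): P = [2, 5, 6] / [4] / [7];  Q = [1, 2, 5] / [3] / [4]
  Insert 1 (step 6): P = [1, 5, 6] / [2] / [4] / [7];  Q = [1, 2, 5] / [3] / [4] / [6]
  Insert 3 (step 7): P = [1, 3, 6] / [2, 5] / [4] / [7];  Q = [1, 2, 5] / [3, 7] / [4] / [6]
  Insert 8 (step 8): P = [1, 3, 6, 8] / [2, 5] / [4] / [7];  Q = [1, 2, 5, 8] / [3, 7] / [4] / [6]
Final shape: (4, 2, 1, 1).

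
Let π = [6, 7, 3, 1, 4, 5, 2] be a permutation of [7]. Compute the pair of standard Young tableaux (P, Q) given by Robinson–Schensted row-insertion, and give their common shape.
P = [1, 2, 5] / [3, 4] / [6, 7];  Q = [1, 2, 6] / [3, 5] / [4, 7];  common shape = (3, 2, 2)

Row-insert the values π_1, π_2, … into P one at a time, bumping the leftmost entry strictly greater than the inserted value down to the next row. The recording tableau Q records, in position (i, j), the step at which that cell was added to P.
  Insert 6 (step 1): P = [6];  Q = [1]
  Insert 7 (step 2): P = [6, 7];  Q = [1, 2]
  Insert 3 (step 3): P = [3, 7] / [6];  Q = [1, 2] / [3]
  Insert 1 (step 4): P = [1, 7] / [3] / [6];  Q = [1, 2] / [3] / [4]
  Insert 4 (step 5): P = [1, 4] / [3, 7] / [6];  Q = [1, 2] / [3, 5] / [4]
  Insert 5 (step 6): P = [1, 4, 5] / [3, 7] / [6];  Q = [1, 2, 6] / [3, 5] / [4]
  Insert 2 (step 7): P = [1, 2, 5] / [3, 4] / [6, 7];  Q = [1, 2, 6] / [3, 5] / [4, 7]
Final shape: (3, 2, 2).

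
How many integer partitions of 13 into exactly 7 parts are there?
p(13, 7 parts) = 11

Partitions of n into exactly k parts ↔ partitions of n − k into at most k parts (subtract 1 from each part). For n = 13, k = 7, the partitions are: 7+1+1+1+1+1+1, 6+2+1+1+1+1+1, 5+3+1+1+1+1+1, 5+2+2+1+1+1+1, 4+4+1+1+1+1+1, 4+3+2+1+1+1+1, 4+2+2+2+1+1+1, 3+3+3+1+1+1+1, 3+3+2+2+1+1+1, 3+2+2+2+2+1+1, 2+2+2+2+2+2+1. Count = 11.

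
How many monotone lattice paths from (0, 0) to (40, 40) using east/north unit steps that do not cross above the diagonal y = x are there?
C_40 = 2622127042276492108820

These NE paths below the diagonal are counted by the Catalan number C_n = (1/(n + 1)) · C(2n, n). For n = 40: C_40 = (1/41) · C(80, 40) = 107507208733336176461620/41 = 2622127042276492108820.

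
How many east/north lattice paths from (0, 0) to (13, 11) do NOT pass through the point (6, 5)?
Number of paths = 1703352

Total paths from (0, 0) to (13, 11): C(24, 13) = 2496144. Paths through (6, 5): (paths (0, 0) → (6, 5)) × (paths (6, 5) → (13, 11)) = C(11, 6) · C(13, 7) = 462 · 1716 = 792792. Avoidance count = 2496144 − 792792 = 1703352.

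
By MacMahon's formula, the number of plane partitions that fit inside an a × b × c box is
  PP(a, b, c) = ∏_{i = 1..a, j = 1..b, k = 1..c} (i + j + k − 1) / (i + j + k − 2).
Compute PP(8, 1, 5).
PP(8, 1, 5) = 1287

Evaluate the triple product over i = 1..8, j = 1..1, k = 1..5. The factors are (2/1) · (3/2) · (4/3) · (5/4) · (6/5) · (3/2) · (4/3) · (5/4) · … (40 factors total). The numerators and denominators telescope so the product is an integer; carrying out the multiplication exactly gives PP(8, 1, 5) = 1287.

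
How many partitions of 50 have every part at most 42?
p(50, parts ≤ 42) = 204181

Use the recurrence p(n, m) = p(n, m−1) + p(n−m, m): either the largest part is < m (count p(n, m−1)) or the largest part is exactly m (remove one copy of m, count p(n−m, m)). With p(0, ·) = 1 this gives p(50, parts ≤ 42) = 204181. (By conjugating Young diagrams, this also counts partitions of 50 into at most 42 parts.)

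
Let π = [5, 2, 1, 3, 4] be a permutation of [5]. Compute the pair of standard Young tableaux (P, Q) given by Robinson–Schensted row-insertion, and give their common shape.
P = [1, 3, 4] / [2] / [5];  Q = [1, 4, 5] / [2] / [3];  common shape = (3, 1, 1)

Row-insert the values π_1, π_2, … into P one at a time, bumping the leftmost entry strictly greater than the inserted value down to the next row. The recording tableau Q records, in position (i, j), the step at which that cell was added to P.
  Insert 5 (step 1): P = [5];  Q = [1]
  Insert 2 (step 2): P = [2] / [5];  Q = [1] / [2]
  Insert 1 (step 3): P = [1] / [2] / [5];  Q = [1] / [2] / [3]
  Insert 3 (step 4): P = [1, 3] / [2] / [5];  Q = [1, 4] / [2] / [3]
  Insert 4 (step 5): P = [1, 3, 4] / [2] / [5];  Q = [1, 4, 5] / [2] / [3]
Final shape: (3, 1, 1).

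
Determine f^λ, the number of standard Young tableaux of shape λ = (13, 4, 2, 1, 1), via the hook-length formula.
# SYT of shape (13, 4, 2, 1, 1) = 10003500

Hook-length formula: f^λ = n! / Π hook(c), product over all cells c of the Young diagram. For λ = (13, 4, 2, 1, 1), n = 21 boxes. Hook lengths by row (left-to-right, top-to-bottom): [17, 14, 12, 11, 9, 8, 7, 6, 5, 4, 3, 2, 1]; [7, 4, 2, 1]; [4, 1]; [2]; [1]. Product of hooks = 5107306659840. So f^λ = 21! / 5107306659840 = 51090942171709440000 / 5107306659840 = 10003500.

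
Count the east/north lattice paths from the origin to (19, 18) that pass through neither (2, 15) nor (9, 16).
Number of paths = 17537712318

Inclusion–exclusion. Total paths: C(37, 19) = 17672631900. Through P₁: C(17, 2)·C(20, 17) = 155040. Through P₂: C(25, 9)·C(12, 10) = 134836350. Since P₁ is strictly southwest of P₂, a monotone path through both must visit P₁ then P₂; paths through both = C(17, 2)·C(8, 7)·C(12, 10) = 71808. Avoid both = 17672631900 − 155040 − 134836350 + 71808 = 17537712318.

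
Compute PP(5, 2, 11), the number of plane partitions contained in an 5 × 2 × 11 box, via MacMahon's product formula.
PP(5, 2, 11) = 4504864

Evaluate the triple product over i = 1..5, j = 1..2, k = 1..11. The factors are (2/1) · (3/2) · (4/3) · (5/4) · (6/5) · (7/6) · (8/7) · (9/8) · … (110 factors total). The numerators and denominators telescope so the product is an integer; carrying out the multiplication exactly gives PP(5, 2, 11) = 4504864.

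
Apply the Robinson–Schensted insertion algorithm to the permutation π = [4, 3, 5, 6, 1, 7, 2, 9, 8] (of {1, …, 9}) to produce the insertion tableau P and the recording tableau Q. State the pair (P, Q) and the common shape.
P = [1, 2, 6, 7, 8] / [3, 5, 9] / [4];  Q = [1, 3, 4, 6, 8] / [2, 7, 9] / [5];  common shape = (5, 3, 1)

Row-insert the values π_1, π_2, … into P one at a time, bumping the leftmost entry strictly greater than the inserted value down to the next row. The recording tableau Q records, in position (i, j), the step at which that cell was added to P.
  Insert 4 (step 1): P = [4];  Q = [1]
  Insert 3 (step 2): P = [3] / [4];  Q = [1] / [2]
  Insert 5 (step 3): P = [3, 5] / [4];  Q = [1, 3] / [2]
  Insert 6 (step 4): P = [3, 5, 6] / [4];  Q = [1, 3, 4] / [2]
  Insert 1 (step 5): P = [1, 5, 6] / [3] / [4];  Q = [1, 3, 4] / [2] / [5]
  Insert 7 (step 6): P = [1, 5, 6, 7] / [3] / [4];  Q = [1, 3, 4, 6] / [2] / [5]
  Insert 2 (step 7): P = [1, 2, 6, 7] / [3, 5] / [4];  Q = [1, 3, 4, 6] / [2, 7] / [5]
  Insert 9 (step 8): P = [1, 2, 6, 7, 9] / [3, 5] / [4];  Q = [1, 3, 4, 6, 8] / [2, 7] / [5]
  Insert 8 (step 9): P = [1, 2, 6, 7, 8] / [3, 5, 9] / [4];  Q = [1, 3, 4, 6, 8] / [2, 7, 9] / [5]
Final shape: (5, 3, 1).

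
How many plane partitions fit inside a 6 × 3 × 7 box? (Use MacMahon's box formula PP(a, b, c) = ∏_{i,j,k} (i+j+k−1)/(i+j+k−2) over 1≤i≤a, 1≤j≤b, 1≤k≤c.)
PP(6, 3, 7) = 131589315

Evaluate the triple product over i = 1..6, j = 1..3, k = 1..7. The factors are (2/1) · (3/2) · (4/3) · (5/4) · (6/5) · (7/6) · (8/7) · (3/2) · … (126 factors total). The numerators and denominators telescope so the product is an integer; carrying out the multiplication exactly gives PP(6, 3, 7) = 131589315.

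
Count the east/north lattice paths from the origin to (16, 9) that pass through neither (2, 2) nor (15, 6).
Number of paths = 1185359

Inclusion–exclusion. Total paths: C(25, 16) = 2042975. Through P₁: C(4, 2)·C(21, 14) = 697680. Through P₂: C(21, 15)·C(4, 1) = 217056. Since P₁ is strictly southwest of P₂, a monotone path through both must visit P₁ then P₂; paths through both = C(4, 2)·C(17, 13)·C(4, 1) = 57120. Avoid both = 2042975 − 697680 − 217056 + 57120 = 1185359.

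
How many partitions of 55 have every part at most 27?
p(55, parts ≤ 27) = 436534

Use the recurrence p(n, m) = p(n, m−1) + p(n−m, m): either the largest part is < m (count p(n, m−1)) or the largest part is exactly m (remove one copy of m, count p(n−m, m)). With p(0, ·) = 1 this gives p(55, parts ≤ 27) = 436534. (By conjugating Young diagrams, this also counts partitions of 55 into at most 27 parts.)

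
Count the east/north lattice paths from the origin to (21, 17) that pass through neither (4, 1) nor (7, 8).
Number of paths = 18178824180

Inclusion–exclusion. Total paths: C(38, 21) = 28781143380. Through P₁: C(5, 4)·C(33, 17) = 5834015550. Through P₂: C(15, 7)·C(23, 14) = 5258617650. Since P₁ is strictly southwest of P₂, a monotone path through both must visit P₁ then P₂; paths through both = C(5, 4)·C(10, 3)·C(23, 14) = 490314000. Avoid both = 28781143380 − 5834015550 − 5258617650 + 490314000 = 18178824180.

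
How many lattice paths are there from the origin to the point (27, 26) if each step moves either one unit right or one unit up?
Number of paths = 973469712824056

A monotone lattice path from (0, 0) to (27, 26) consists of 27 east steps and 26 north steps in some order, so it is determined by which 27 of the 53 steps are east. The count is C(53, 27) = 973469712824056.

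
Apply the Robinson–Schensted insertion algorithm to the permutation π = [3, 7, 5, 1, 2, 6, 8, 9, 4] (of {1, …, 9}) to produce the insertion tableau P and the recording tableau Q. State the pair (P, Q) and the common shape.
P = [1, 2, 4, 8, 9] / [3, 5, 6] / [7];  Q = [1, 2, 6, 7, 8] / [3, 5, 9] / [4];  common shape = (5, 3, 1)

Row-insert the values π_1, π_2, … into P one at a time, bumping the leftmost entry strictly greater than the inserted value down to the next row. The recording tableau Q records, in position (i, j), the step at which that cell was added to P.
  Insert 3 (step 1): P = [3];  Q = [1]
  Insert 7 (step 2): P = [3, 7];  Q = [1, 2]
  Insert 5 (step 3): P = [3, 5] / [7];  Q = [1, 2] / [3]
  Insert 1 (step 4): P = [1, 5] / [3] / [7];  Q = [1, 2] / [3] / [4]
  Insert 2 (step 5): P = [1, 2] / [3, 5] / [7];  Q = [1, 2] / [3, 5] / [4]
  Insert 6 (step 6): P = [1, 2, 6] / [3, 5] / [7];  Q = [1, 2, 6] / [3, 5] / [4]
  Insert 8 (step 7): P = [1, 2, 6, 8] / [3, 5] / [7];  Q = [1, 2, 6, 7] / [3, 5] / [4]
  Insert 9 (step 8): P = [1, 2, 6, 8, 9] / [3, 5] / [7];  Q = [1, 2, 6, 7, 8] / [3, 5] / [4]
  Insert 4 (step 9): P = [1, 2, 4, 8, 9] / [3, 5, 6] / [7];  Q = [1, 2, 6, 7, 8] / [3, 5, 9] / [4]
Final shape: (5, 3, 1).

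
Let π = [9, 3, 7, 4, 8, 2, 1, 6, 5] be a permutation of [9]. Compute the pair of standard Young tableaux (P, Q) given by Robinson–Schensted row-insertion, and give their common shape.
P = [1, 4, 5] / [2, 6] / [3, 8] / [7] / [9];  Q = [1, 3, 5] / [2, 8] / [4, 9] / [6] / [7];  common shape = (3, 2, 2, 1, 1)

Row-insert the values π_1, π_2, … into P one at a time, bumping the leftmost entry strictly greater than the inserted value down to the next row. The recording tableau Q records, in position (i, j), the step at which that cell was added to P.
  Insert 9 (step 1): P = [9];  Q = [1]
  Insert 3 (step 2): P = [3] / [9];  Q = [1] / [2]
  Insert 7 (step 3): P = [3, 7] / [9];  Q = [1, 3] / [2]
  Insert 4 (step 4): P = [3, 4] / [7] / [9];  Q = [1, 3] / [2] / [4]
  Insert 8 (step 5): P = [3, 4, 8] / [7] / [9];  Q = [1, 3, 5] / [2] / [4]
  Insert 2 (step 6): P = [2, 4, 8] / [3] / [7] / [9];  Q = [1, 3, 5] / [2] / [4] / [6]
  Insert 1 (step 7): P = [1, 4, 8] / [2] / [3] / [7] / [9];  Q = [1, 3, 5] / [2] / [4] / [6] / [7]
  Insert 6 (step 8): P = [1, 4, 6] / [2, 8] / [3] / [7] / [9];  Q = [1, 3, 5] / [2, 8] / [4] / [6] / [7]
  Insert 5 (step 9): P = [1, 4, 5] / [2, 6] / [3, 8] / [7] / [9];  Q = [1, 3, 5] / [2, 8] / [4, 9] / [6] / [7]
Final shape: (3, 2, 2, 1, 1).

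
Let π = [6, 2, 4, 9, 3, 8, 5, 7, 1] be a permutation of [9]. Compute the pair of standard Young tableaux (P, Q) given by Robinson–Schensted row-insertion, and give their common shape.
P = [1, 3, 5, 7] / [2, 8] / [4, 9] / [6];  Q = [1, 3, 4, 8] / [2, 6] / [5, 7] / [9];  common shape = (4, 2, 2, 1)

Row-insert the values π_1, π_2, … into P one at a time, bumping the leftmost entry strictly greater than the inserted value down to the next row. The recording tableau Q records, in position (i, j), the step at which that cell was added to P.
  Insert 6 (step 1): P = [6];  Q = [1]
  Insert 2 (step 2): P = [2] / [6];  Q = [1] / [2]
  Insert 4 (step 3): P = [2, 4] / [6];  Q = [1, 3] / [2]
  Insert 9 (step 4): P = [2, 4, 9] / [6];  Q = [1, 3, 4] / [2]
  Insert 3 (step 5): P = [2, 3, 9] / [4] / [6];  Q = [1, 3, 4] / [2] / [5]
  Insert 8 (step 6): P = [2, 3, 8] / [4, 9] / [6];  Q = [1, 3, 4] / [2, 6] / [5]
  Insert 5 (step 7): P = [2, 3, 5] / [4, 8] / [6, 9];  Q = [1, 3, 4] / [2, 6] / [5, 7]
  Insert 7 (step 8): P = [2, 3, 5, 7] / [4, 8] / [6, 9];  Q = [1, 3, 4, 8] / [2, 6] / [5, 7]
  Insert 1 (step 9): P = [1, 3, 5, 7] / [2, 8] / [4, 9] / [6];  Q = [1, 3, 4, 8] / [2, 6] / [5, 7] / [9]
Final shape: (4, 2, 2, 1).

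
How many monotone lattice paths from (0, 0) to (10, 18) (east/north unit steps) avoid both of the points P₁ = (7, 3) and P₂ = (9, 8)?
Number of paths = 12785500

Inclusion–exclusion. Total paths: C(28, 10) = 13123110. Through P₁: C(10, 7)·C(18, 3) = 97920. Through P₂: C(17, 9)·C(11, 1) = 267410. Since P₁ is strictly southwest of P₂, a monotone path through both must visit P₁ then P₂; paths through both = C(10, 7)·C(7, 2)·C(11, 1) = 27720. Avoid both = 13123110 − 97920 − 267410 + 27720 = 12785500.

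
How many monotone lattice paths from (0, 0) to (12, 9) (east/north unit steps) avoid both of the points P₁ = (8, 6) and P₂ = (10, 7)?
Number of paths = 126191

Inclusion–exclusion. Total paths: C(21, 12) = 293930. Through P₁: C(14, 8)·C(7, 4) = 105105. Through P₂: C(17, 10)·C(4, 2) = 116688. Since P₁ is strictly southwest of P₂, a monotone path through both must visit P₁ then P₂; paths through both = C(14, 8)·C(3, 2)·C(4, 2) = 54054. Avoid both = 293930 − 105105 − 116688 + 54054 = 126191.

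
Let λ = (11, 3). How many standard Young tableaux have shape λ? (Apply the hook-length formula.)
# SYT of shape (11, 3) = 273

Hook-length formula: f^λ = n! / Π hook(c), product over all cells c of the Young diagram. For λ = (11, 3), n = 14 boxes. Hook lengths by row (left-to-right, top-to-bottom): [12, 11, 10, 8, 7, 6, 5, 4, 3, 2, 1]; [3, 2, 1]. Product of hooks = 319334400. So f^λ = 14! / 319334400 = 87178291200 / 319334400 = 273.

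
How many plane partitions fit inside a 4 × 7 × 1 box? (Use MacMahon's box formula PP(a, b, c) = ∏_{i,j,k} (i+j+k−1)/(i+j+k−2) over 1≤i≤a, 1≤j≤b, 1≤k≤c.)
PP(4, 7, 1) = 330

Evaluate the triple product over i = 1..4, j = 1..7, k = 1..1. The factors are (2/1) · (3/2) · (4/3) · (5/4) · (6/5) · (7/6) · (8/7) · (3/2) · … (28 factors total). The numerators and denominators telescope so the product is an integer; carrying out the multiplication exactly gives PP(4, 7, 1) = 330.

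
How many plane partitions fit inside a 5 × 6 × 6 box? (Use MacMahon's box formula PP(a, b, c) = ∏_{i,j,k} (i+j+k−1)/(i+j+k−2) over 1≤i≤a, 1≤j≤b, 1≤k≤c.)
PP(5, 6, 6) = 55197331332

Evaluate the triple product over i = 1..5, j = 1..6, k = 1..6. The factors are (2/1) · (3/2) · (4/3) · (5/4) · (6/5) · (7/6) · (3/2) · (4/3) · … (180 factors total). The numerators and denominators telescope so the product is an integer; carrying out the multiplication exactly gives PP(5, 6, 6) = 55197331332.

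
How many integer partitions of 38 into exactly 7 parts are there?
p(38, 7 parts) = 2093

Partitions of n into exactly k parts are in bijection with partitions of n − k into at most k parts (subtract 1 from each part). So p(38, exactly 7) = p(31, parts ≤ 7). Computing via the recurrence p(m, j) = p(m, j−1) + p(m−j, j) gives 2093.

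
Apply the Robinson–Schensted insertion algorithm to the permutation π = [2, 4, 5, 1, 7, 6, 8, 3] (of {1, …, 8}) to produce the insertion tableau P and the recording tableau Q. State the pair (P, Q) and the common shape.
P = [1, 3, 5, 6, 8] / [2, 4] / [7];  Q = [1, 2, 3, 5, 7] / [4, 6] / [8];  common shape = (5, 2, 1)

Row-insert the values π_1, π_2, … into P one at a time, bumping the leftmost entry strictly greater than the inserted value down to the next row. The recording tableau Q records, in position (i, j), the step at which that cell was added to P.
  Insert 2 (step 1): P = [2];  Q = [1]
  Insert 4 (step 2): P = [2, 4];  Q = [1, 2]
  Insert 5 (step 3): P = [2, 4, 5];  Q = [1, 2, 3]
  Insert 1 (step 4): P = [1, 4, 5] / [2];  Q = [1, 2, 3] / [4]
  Insert 7 (step 5): P = [1, 4, 5, 7] / [2];  Q = [1, 2, 3, 5] / [4]
  Insert 6 (step 6): P = [1, 4, 5, 6] / [2, 7];  Q = [1, 2, 3, 5] / [4, 6]
  Insert 8 (step 7): P = [1, 4, 5, 6, 8] / [2, 7];  Q = [1, 2, 3, 5, 7] / [4, 6]
  Insert 3 (step 8): P = [1, 3, 5, 6, 8] / [2, 4] / [7];  Q = [1, 2, 3, 5, 7] / [4, 6] / [8]
Final shape: (5, 2, 1).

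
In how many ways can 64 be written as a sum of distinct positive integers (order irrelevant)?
q(64) = 16444

A partition into distinct parts is a strictly decreasing sequence summing to n. The recurrence d(n, m) = d(n, m−1) + d(n−m, m−1) (use part m at most once) with q(n) = d(n, n) gives q(64) = 16444. (Euler's theorem: # distinct-part partitions = # odd-part partitions.)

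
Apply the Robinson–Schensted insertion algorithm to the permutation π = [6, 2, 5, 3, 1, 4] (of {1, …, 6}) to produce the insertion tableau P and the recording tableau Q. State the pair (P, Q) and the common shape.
P = [1, 3, 4] / [2] / [5] / [6];  Q = [1, 3, 6] / [2] / [4] / [5];  common shape = (3, 1, 1, 1)

Row-insert the values π_1, π_2, … into P one at a time, bumping the leftmost entry strictly greater than the inserted value down to the next row. The recording tableau Q records, in position (i, j), the step at which that cell was added to P.
  Insert 6 (step 1): P = [6];  Q = [1]
  Insert 2 (step 2): P = [2] / [6];  Q = [1] / [2]
  Insert 5 (step 3): P = [2, 5] / [6];  Q = [1, 3] / [2]
  Insert 3 (step 4): P = [2, 3] / [5] / [6];  Q = [1, 3] / [2] / [4]
  Insert 1 (step 5): P = [1, 3] / [2] / [5] / [6];  Q = [1, 3] / [2] / [4] / [5]
  Insert 4 (step 6): P = [1, 3, 4] / [2] / [5] / [6];  Q = [1, 3, 6] / [2] / [4] / [5]
Final shape: (3, 1, 1, 1).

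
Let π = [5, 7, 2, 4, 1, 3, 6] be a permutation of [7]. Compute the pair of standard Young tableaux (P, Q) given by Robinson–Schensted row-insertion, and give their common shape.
P = [1, 3, 6] / [2, 4] / [5, 7];  Q = [1, 2, 7] / [3, 4] / [5, 6];  common shape = (3, 2, 2)

Row-insert the values π_1, π_2, … into P one at a time, bumping the leftmost entry strictly greater than the inserted value down to the next row. The recording tableau Q records, in position (i, j), the step at which that cell was added to P.
  Insert 5 (step 1): P = [5];  Q = [1]
  Insert 7 (step 2): P = [5, 7];  Q = [1, 2]
  Insert 2 (step 3): P = [2, 7] / [5];  Q = [1, 2] / [3]
  Insert 4 (step 4): P = [2, 4] / [5, 7];  Q = [1, 2] / [3, 4]
  Insert 1 (step 5): P = [1, 4] / [2, 7] / [5];  Q = [1, 2] / [3, 4] / [5]
  Insert 3 (step 6): P = [1, 3] / [2, 4] / [5, 7];  Q = [1, 2] / [3, 4] / [5, 6]
  Insert 6 (step 7): P = [1, 3, 6] / [2, 4] / [5, 7];  Q = [1, 2, 7] / [3, 4] / [5, 6]
Final shape: (3, 2, 2).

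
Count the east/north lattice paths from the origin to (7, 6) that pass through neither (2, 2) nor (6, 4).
Number of paths = 600

Inclusion–exclusion. Total paths: C(13, 7) = 1716. Through P₁: C(4, 2)·C(9, 5) = 756. Through P₂: C(10, 6)·C(3, 1) = 630. Since P₁ is strictly southwest of P₂, a monotone path through both must visit P₁ then P₂; paths through both = C(4, 2)·C(6, 4)·C(3, 1) = 270. Avoid both = 1716 − 756 − 630 + 270 = 600.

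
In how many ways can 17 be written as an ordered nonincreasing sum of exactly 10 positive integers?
p(17, 10 parts) = 15

Partitions of n into exactly k parts are in bijection with partitions of n − k into at most k parts (subtract 1 from each part). So p(17, exactly 10) = p(7, parts ≤ 10). Computing via the recurrence p(m, j) = p(m, j−1) + p(m−j, j) gives 15.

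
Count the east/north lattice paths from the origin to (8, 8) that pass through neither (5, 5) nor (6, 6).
Number of paths = 5310

Inclusion–exclusion. Total paths: C(16, 8) = 12870. Through P₁: C(10, 5)·C(6, 3) = 5040. Through P₂: C(12, 6)·C(4, 2) = 5544. Since P₁ is strictly southwest of P₂, a monotone path through both must visit P₁ then P₂; paths through both = C(10, 5)·C(2, 1)·C(4, 2) = 3024. Avoid both = 12870 − 5040 − 5544 + 3024 = 5310.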